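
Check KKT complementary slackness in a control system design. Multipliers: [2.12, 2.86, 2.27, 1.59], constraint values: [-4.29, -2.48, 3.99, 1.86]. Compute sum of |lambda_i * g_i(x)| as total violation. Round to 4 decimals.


KKT complementary slackness check:
lambda_1 * g_1 = 2.12 * -4.29 = -9.0948
lambda_2 * g_2 = 2.86 * -2.48 = -7.0928
lambda_3 * g_3 = 2.27 * 3.99 = 9.0573
lambda_4 * g_4 = 1.59 * 1.86 = 2.9574
Total violation = 9.0948 + 7.0928 + 9.0573 + 2.9574 = 28.2023


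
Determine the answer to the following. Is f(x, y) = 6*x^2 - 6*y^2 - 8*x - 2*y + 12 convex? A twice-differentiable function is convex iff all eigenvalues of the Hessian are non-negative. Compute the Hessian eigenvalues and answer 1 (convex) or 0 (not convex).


The Hessian of f(x,y) = 6*x^2 - 6*y^2 - 8*x - 2*y + 12 is:
H = [[12, 0], [0, -12]]
Trace = 12 - 12 = 0
Determinant = 12*-12 - (0)^2 = -144
Discriminant = (0)^2 - 4*-144 = 576.0
Eigenvalues: lambda_1 = -12.0, lambda_2 = 12.0
The function is not convex.

0


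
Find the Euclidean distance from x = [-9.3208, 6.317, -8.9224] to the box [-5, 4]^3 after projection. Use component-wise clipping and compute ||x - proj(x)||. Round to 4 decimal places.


Project each component onto [-5, 4].
clip(-9.3208) = -5.0, clip(6.317) = 4.0, clip(-8.9224) = -5.0
Projection = [-5.0, 4.0, -5.0]
Squared diffs: [18.6693, 5.3685, 15.3852]
Distance = sqrt(39.423) = 6.2788


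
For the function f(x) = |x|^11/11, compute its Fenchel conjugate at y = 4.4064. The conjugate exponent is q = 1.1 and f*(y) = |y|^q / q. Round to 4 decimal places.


The conjugate exponent q satisfies 1/p + 1/q = 1.
p = 11, so q = 11/(11 - 1) = 1.1
|y|^q = 4.4064^1.1 = 5.1108
f*(4.4064) = 5.1108 / 1.1 = 4.6462


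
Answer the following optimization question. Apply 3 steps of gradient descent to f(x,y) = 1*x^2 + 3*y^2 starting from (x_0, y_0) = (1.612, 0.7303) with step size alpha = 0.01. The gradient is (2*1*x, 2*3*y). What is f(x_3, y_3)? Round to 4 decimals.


Gradient descent on f(x,y) = 1*x^2 + 3*y^2.
Starting point: (1.612, 0.7303), alpha = 0.01
Step 1: grad_x = 2*1*1.612 = 3.224, grad_y = 2*3*0.7303 = 4.3818
  x_1 = 1.612 - 0.01*3.224 = 1.5798
  y_1 = 0.7303 - 0.01*4.3818 = 0.6865
Step 2: grad_x = 2*1*1.5798 = 3.1595, grad_y = 2*3*0.6865 = 4.1189
  x_2 = 1.5798 - 0.01*3.1595 = 1.5482
  y_2 = 0.6865 - 0.01*4.1189 = 0.6453
Step 3: grad_x = 2*1*1.5482 = 3.0963, grad_y = 2*3*0.6453 = 3.8718
  x_3 = 1.5482 - 0.01*3.0963 = 1.5172
  y_3 = 0.6453 - 0.01*3.8718 = 0.6066
f(1.5172, 0.6066) = 1*1.5172^2 + 3*0.6066^2 = 3.4057


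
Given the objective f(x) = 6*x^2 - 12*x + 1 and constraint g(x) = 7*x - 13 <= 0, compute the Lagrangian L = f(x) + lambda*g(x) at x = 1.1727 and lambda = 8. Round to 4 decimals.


Step 1: Evaluate f(x).
f(1.1727) = 6*1.1727^2 - 12*1.1727 + 1 = -4.821
Step 2: Evaluate g(x).
g(1.1727) = 7*1.1727 - 13 = -4.7911
Step 3: Compute Lagrangian.
L = -4.821 + 8*-4.7911 = -43.1498


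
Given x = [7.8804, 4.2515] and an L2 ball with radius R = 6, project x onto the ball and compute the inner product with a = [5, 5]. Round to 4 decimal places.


Step 1: Compute ||x|| (intermediates to 6 decimals).
||x|| = sqrt(7.8804^2 + 4.2515^2) = 8.954103
Step 2: Project.
Since ||x|| > R, scale = R/||x|| = 6/8.954103 = 0.670084, proj(x) = scale * x
proj(x) = [5.28053, 2.848862]
Step 3: Dot product.
a^T * proj(x) = 5*5.28053 + 5*2.848862 = 40.647


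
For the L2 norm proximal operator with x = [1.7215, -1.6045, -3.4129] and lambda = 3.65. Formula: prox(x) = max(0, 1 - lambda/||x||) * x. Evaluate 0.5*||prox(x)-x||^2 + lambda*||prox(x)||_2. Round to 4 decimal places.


Step 1: Compute ||x||.
||x|| = 4.1456
Step 2: Compute scaling factor.
scale = max(0, 1 - 3.65/4.1456) = 0.1195
Step 3: prox(x) = [0.2058, -0.1918, -0.408]
||prox(x)|| = 0.4956
Step 4: Proximal objective.
0.5*||prox-x||^2 = 6.6613
lambda*||prox|| = 1.8089
Total = 8.4701


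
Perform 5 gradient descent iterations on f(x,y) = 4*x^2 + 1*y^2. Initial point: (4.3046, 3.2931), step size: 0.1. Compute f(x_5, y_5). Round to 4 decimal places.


Gradient descent on f(x,y) = 4*x^2 + 1*y^2.
Starting point: (4.3046, 3.2931), alpha = 0.1
Step 1: grad_x = 2*4*4.3046 = 34.4368, grad_y = 2*1*3.2931 = 6.5862
  x_1 = 4.3046 - 0.1*34.4368 = 0.8609
  y_1 = 3.2931 - 0.1*6.5862 = 2.6345
Step 2: grad_x = 2*4*0.8609 = 6.8874, grad_y = 2*1*2.6345 = 5.269
  x_2 = 0.8609 - 0.1*6.8874 = 0.1722
  y_2 = 2.6345 - 0.1*5.269 = 2.1076
Step 3: grad_x = 2*4*0.1722 = 1.3775, grad_y = 2*1*2.1076 = 4.2152
  x_3 = 0.1722 - 0.1*1.3775 = 0.0344
  y_3 = 2.1076 - 0.1*4.2152 = 1.6861
Step 4: grad_x = 2*4*0.0344 = 0.2755, grad_y = 2*1*1.6861 = 3.3721
  x_4 = 0.0344 - 0.1*0.2755 = 0.0069
  y_4 = 1.6861 - 0.1*3.3721 = 1.3489
Step 5: grad_x = 2*4*0.0069 = 0.0551, grad_y = 2*1*1.3489 = 2.6977
  x_5 = 0.0069 - 0.1*0.0551 = 0.0014
  y_5 = 1.3489 - 0.1*2.6977 = 1.0791
f(0.0014, 1.0791) = 4*0.0014^2 + 1*1.0791^2 = 1.1644


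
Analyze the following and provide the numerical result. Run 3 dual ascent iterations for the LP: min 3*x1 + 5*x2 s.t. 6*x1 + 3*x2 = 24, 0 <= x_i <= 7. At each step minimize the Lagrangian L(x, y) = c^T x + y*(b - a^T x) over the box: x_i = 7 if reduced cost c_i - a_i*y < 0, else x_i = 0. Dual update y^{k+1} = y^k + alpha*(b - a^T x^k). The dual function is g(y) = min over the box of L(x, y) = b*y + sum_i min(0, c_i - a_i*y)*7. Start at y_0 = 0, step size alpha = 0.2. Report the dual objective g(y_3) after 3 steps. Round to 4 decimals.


Dual ascent for LP: min 3*x1 + 5*x2, 6*x1 + 3*x2 = 24, 0 <= x_i <= 7
Step 1: y^k = 0.0, reduced costs: (3.0, 5.0)
  x^k = (0.0, 0.0), subgradient = b - a^T x = 24.0
  y^{k+1} = 0.0 + 0.2*24.0 = 4.8
Step 2: y^k = 4.8, reduced costs: (-25.8, -9.4)
  x^k = (7.0, 7.0), subgradient = b - a^T x = -39.0
  y^{k+1} = 4.8 + 0.2*-39.0 = -3.0
Step 3: y^k = -3.0, reduced costs: (21.0, 14.0)
  x^k = (0.0, 0.0), subgradient = b - a^T x = 24.0
  y^{k+1} = -3.0 + 0.2*24.0 = 1.8
Dual objective at y_3 = 1.8: reduced costs (-7.8, -0.4), box minimizer x = (7.0, 7.0)
g(y_3) = b*y + (c1 - a1*y)*x1 + (c2 - a2*y)*x2 = 24*1.8 + (-7.8)*7.0 + (-0.4)*7.0 = 43.2 - 54.6 - 2.8 = -14.2


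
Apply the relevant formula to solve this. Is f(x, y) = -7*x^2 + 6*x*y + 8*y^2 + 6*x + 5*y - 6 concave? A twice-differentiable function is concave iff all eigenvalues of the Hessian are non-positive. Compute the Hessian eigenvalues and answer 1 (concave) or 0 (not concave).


The Hessian of f(x,y) = -7*x^2 + 6*x*y + 8*y^2 + 6*x + 5*y - 6 is:
H = [[-14, 6], [6, 16]]
Trace = -14 + 16 = 2
Determinant = -14*16 - (6)^2 = -260
Discriminant = (2)^2 - 4*-260 = 1044.0
Eigenvalues: lambda_1 = -15.1555, lambda_2 = 17.1555
The function is not concave.

0


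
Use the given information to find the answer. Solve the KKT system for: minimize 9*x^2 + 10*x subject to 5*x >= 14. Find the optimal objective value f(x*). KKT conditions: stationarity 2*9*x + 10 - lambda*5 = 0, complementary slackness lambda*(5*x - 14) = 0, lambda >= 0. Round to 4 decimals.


Step 1: Try lambda = 0 (constraint inactive).
x_unc = -10/(2*9) = -0.5556
Check: 5*-0.5556 = -2.778 < 14 -- violated!
Step 2: Constraint must be active: 5*x = 14
x* = 14/5 = 2.8
lambda = (2*9*2.8 + 10)/5 = 12.08
Step 3: Compute optimal value.
f(x*) = 9*2.8^2 + 10*2.8 = 98.56


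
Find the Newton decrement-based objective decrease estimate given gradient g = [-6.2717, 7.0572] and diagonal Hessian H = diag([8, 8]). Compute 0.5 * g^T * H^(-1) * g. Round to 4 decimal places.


Step 1: H is diagonal, so H^(-1) * g = [-0.784, 0.8822].
Step 2: g^T H^(-1) g = sum_i g_i^2 / H_ii
  = (-6.2717)^2/8 + (7.0572)^2/8
  = 4.9168 + 6.2255 = 11.1423
Step 3: Objective decrease = 0.5 * g^T H^(-1) g = 5.5711


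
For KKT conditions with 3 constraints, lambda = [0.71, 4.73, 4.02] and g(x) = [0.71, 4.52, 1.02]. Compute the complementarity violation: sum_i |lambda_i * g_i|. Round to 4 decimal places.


KKT complementary slackness check:
lambda_1 * g_1 = 0.71 * 0.71 = 0.5041
lambda_2 * g_2 = 4.73 * 4.52 = 21.3796
lambda_3 * g_3 = 4.02 * 1.02 = 4.1004
Total violation = 0.5041 + 21.3796 + 4.1004 = 25.9841


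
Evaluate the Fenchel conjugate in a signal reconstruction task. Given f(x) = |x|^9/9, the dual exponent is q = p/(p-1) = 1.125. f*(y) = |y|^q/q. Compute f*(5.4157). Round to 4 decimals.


The conjugate exponent q satisfies 1/p + 1/q = 1.
p = 9, so q = 9/(9 - 1) = 1.125
|y|^q = 5.4157^1.125 = 6.689
f*(5.4157) = 6.689 / 1.125 = 5.9458


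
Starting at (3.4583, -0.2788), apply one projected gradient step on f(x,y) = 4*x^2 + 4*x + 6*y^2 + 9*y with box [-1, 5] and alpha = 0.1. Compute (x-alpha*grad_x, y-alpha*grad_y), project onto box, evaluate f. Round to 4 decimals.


Step 1: Compute gradient at (3.4583, -0.2788).
grad_x = 2*4*3.4583 + 4 = 31.6664
grad_y = 2*6*-0.2788 + 9 = 5.6544
Step 2: Gradient step.
x_raw = 3.4583 - 0.1*31.6664 = 0.2917
y_raw = -0.2788 - 0.1*5.6544 = -0.8442
Step 3: Project onto [-1, 5].
x_proj = clip(0.2917) = 0.2917
y_proj = clip(-0.8442) = -0.8442
Step 4: Evaluate f.
f(0.2917, -0.8442) = -1.8148


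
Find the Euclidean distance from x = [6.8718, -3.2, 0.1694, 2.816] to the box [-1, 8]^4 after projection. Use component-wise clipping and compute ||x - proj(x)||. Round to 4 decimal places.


Project each component onto [-1, 8].
clip(6.8718) = 6.8718, clip(-3.2) = -1.0, clip(0.1694) = 0.1694, clip(2.816) = 2.816
Projection = [6.8718, -1.0, 0.1694, 2.816]
Squared diffs: [0.0, 4.84, 0.0, 0.0]
Distance = sqrt(4.84) = 2.2


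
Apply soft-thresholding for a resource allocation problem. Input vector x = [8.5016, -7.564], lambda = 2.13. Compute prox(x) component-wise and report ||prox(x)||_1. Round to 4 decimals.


Soft-thresholding with lambda = 2.13:
prox(8.5016) = sign(8.5016)*max(|8.5016| - 2.13, 0) = 6.3716
prox(-7.564) = sign(-7.564)*max(|-7.564| - 2.13, 0) = -5.434
prox(x) = [6.3716, -5.434]
||prox(x)||_1 = 6.3716 + 5.434 = 11.8056


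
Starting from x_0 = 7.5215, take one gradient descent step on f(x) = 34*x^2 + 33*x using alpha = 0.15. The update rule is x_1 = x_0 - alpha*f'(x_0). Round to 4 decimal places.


We compute the gradient at x_0 and apply the update.
f'(x) = 68*x + 33
f'(7.5215) = 68*7.5215 + 33 = 544.462
x_1 = 7.5215 - 0.15*544.462 = -74.1478


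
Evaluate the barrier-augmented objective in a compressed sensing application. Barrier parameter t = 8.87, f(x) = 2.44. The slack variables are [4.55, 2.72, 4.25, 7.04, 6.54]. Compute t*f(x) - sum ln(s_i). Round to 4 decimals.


Step 1: Compute log-barrier.
ln values: [1.5151, 1.0006, 1.4469, 1.9516, 1.8779]
phi = -(1.5151 + 1.0006 + 1.4469 + 1.9516 + 1.8779) = -7.7922
Step 2: Compute augmented objective.
t*f(x) = 8.87*2.44 = 21.6428
Total = 21.6428 - 7.7922 = 13.8506


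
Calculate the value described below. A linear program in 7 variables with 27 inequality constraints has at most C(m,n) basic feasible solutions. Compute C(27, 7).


Each vertex corresponds to some choice of n active constraints out of m, so the number of vertices is at most C(m, n) = m! / (n!(m-n)!).
m = 27, n = 7
Numerator: 27 * 26 * 25 * 24 * 23 * 22 * 21
Denominator: 7! = 5040
C(27, 7) = 888030


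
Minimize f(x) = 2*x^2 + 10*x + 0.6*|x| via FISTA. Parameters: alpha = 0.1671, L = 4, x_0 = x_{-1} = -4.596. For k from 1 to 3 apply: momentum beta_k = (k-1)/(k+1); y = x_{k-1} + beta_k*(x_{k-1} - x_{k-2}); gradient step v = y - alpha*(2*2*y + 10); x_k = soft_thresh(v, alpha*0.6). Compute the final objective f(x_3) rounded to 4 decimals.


FISTA on f(x) = 2*x^2 + 10*x + 0.6*|x|
L = 4, alpha = 0.1671
Iteration 1: beta = 0.0, y = -4.596 + 0.0*(-4.596 + 4.596) = -4.596
  grad(y) = -8.384, v = y - alpha*grad = -3.195
  prox(v) = soft_thresh(-3.195, 0.1003) = -3.0948
Iteration 2: beta = 0.3333, y = -3.0948 + 0.3333*(-3.0948 + 4.596) = -2.5944
  grad(y) = -0.3775, v = y - alpha*grad = -2.5313
  prox(v) = soft_thresh(-2.5313, 0.1003) = -2.431
Iteration 3: beta = 0.5, y = -2.431 + 0.5*(-2.431 + 3.0948) = -2.0992
  grad(y) = 1.6034, v = y - alpha*grad = -2.3671
  prox(v) = soft_thresh(-2.3671, 0.1003) = -2.2668
f(x_3) = 2*(-2.2668)^2 + 10*(-2.2668) + 0.6*|-2.2668| = -11.0312


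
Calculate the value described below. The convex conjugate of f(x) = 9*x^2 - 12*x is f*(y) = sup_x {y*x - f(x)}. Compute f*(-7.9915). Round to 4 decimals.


f*(y) = sup_x {y*x - a*x^2 - b*x} = sup_x {(y-b)*x - a*x^2}
FOC: (y - b) - 2a*x = 0 => x* = (y - b)/(2a)
x* = (-7.9915 + 12)/(2*9) = 0.2227
f*(-7.9915) = (y-b)^2/(4a) = (-7.9915 + 12)^2/(4*9)
= 16.0681/36 = 0.4463


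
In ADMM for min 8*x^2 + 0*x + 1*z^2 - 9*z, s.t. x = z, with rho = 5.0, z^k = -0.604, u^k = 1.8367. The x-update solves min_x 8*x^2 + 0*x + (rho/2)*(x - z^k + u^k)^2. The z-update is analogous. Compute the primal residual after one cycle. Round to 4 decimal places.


ADMM iteration with rho = 5.0, z^k = -0.604, u^k = 1.8367
Step 1: x-update.
Minimize 8*x^2 + 0*x + (5.0/2)*(x + 0.604 + 1.8367)^2
FOC: (2*8 + 5.0)*x = 0 + 5.0*(-0.604 - 1.8367)
x^{k+1} = -0.5811
Step 2: z-update.
Minimize 1*z^2 - 9*z + (5.0/2)*(-0.5811 - z + 1.8367)^2
FOC: (2*1 + 5.0)*z = 9 + 5.0*(-0.5811 + 1.8367)
z^{k+1} = 2.1826
Step 3: u-update.
u^{k+1} = 1.8367 - 0.5811 - 2.1826 = -0.927
Step 4: Primal residual = |-0.5811 - 2.1826| = 2.7637


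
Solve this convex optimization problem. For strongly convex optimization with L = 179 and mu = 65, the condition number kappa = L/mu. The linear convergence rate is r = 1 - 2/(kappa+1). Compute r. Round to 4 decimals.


Step 1: Compute the condition number.
kappa = L/mu = 179/65 = 2.7538
Step 2: Compute the convergence rate.
r = 1 - 2/(kappa + 1) = 1 - 2*mu/(L + mu) = (L - mu)/(L + mu) = 114/244 = 0.4672


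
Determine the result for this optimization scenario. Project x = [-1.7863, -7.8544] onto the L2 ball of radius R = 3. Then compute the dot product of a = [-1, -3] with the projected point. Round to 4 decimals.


Step 1: Compute ||x|| (intermediates to 6 decimals).
||x|| = sqrt((-1.7863)^2 + (-7.8544)^2) = 8.054965
Step 2: Project.
Since ||x|| > R, scale = R/||x|| = 3/8.054965 = 0.372441, proj(x) = scale * x
proj(x) = [-0.665291, -2.925301]
Step 3: Dot product.
a^T * proj(x) = -1*(-0.665291) - 3*(-2.925301) = 9.4412


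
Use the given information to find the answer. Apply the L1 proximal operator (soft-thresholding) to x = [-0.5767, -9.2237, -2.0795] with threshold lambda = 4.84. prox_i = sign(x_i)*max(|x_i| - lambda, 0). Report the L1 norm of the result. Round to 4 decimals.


Soft-thresholding with lambda = 4.84:
prox(-0.5767) = sign(-0.5767)*max(|-0.5767| - 4.84, 0) = 0.0
prox(-9.2237) = sign(-9.2237)*max(|-9.2237| - 4.84, 0) = -4.3837
prox(-2.0795) = sign(-2.0795)*max(|-2.0795| - 4.84, 0) = 0.0
prox(x) = [0.0, -4.3837, 0.0]
||prox(x)||_1 = 0.0 + 4.3837 + 0.0 = 4.3837


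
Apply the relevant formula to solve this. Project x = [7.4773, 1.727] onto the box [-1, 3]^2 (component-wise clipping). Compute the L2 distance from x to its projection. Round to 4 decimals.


Project each component onto [-1, 3].
clip(7.4773) = 3.0, clip(1.727) = 1.727
Projection = [3.0, 1.727]
Squared diffs: [20.0462, 0.0]
Distance = sqrt(20.0462) = 4.4773


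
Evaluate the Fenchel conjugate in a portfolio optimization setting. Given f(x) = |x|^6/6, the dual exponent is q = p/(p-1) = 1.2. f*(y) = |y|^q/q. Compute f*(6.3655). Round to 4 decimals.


The conjugate exponent q satisfies 1/p + 1/q = 1.
p = 6, so q = 6/(6 - 1) = 1.2
|y|^q = 6.3655^1.2 = 9.2172
f*(6.3655) = 9.2172 / 1.2 = 7.681


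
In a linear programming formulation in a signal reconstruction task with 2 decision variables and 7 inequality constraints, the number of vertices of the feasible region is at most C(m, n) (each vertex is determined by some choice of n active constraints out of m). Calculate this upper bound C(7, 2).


Each vertex corresponds to some choice of n active constraints out of m, so the number of vertices is at most C(m, n) = m! / (n!(m-n)!).
m = 7, n = 2
Numerator: 7 * 6
Denominator: 2! = 2
C(7, 2) = 21


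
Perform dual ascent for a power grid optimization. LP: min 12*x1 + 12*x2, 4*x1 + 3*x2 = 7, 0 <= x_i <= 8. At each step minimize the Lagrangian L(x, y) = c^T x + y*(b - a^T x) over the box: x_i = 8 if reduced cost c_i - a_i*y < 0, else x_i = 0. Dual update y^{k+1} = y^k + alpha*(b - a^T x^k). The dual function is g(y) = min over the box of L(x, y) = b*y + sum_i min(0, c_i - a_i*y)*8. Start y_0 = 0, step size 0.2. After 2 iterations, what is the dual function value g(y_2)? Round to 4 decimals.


Dual ascent for LP: min 12*x1 + 12*x2, 4*x1 + 3*x2 = 7, 0 <= x_i <= 8
Step 1: y^k = 0.0, reduced costs: (12.0, 12.0)
  x^k = (0.0, 0.0), subgradient = b - a^T x = 7.0
  y^{k+1} = 0.0 + 0.2*7.0 = 1.4
Step 2: y^k = 1.4, reduced costs: (6.4, 7.8)
  x^k = (0.0, 0.0), subgradient = b - a^T x = 7.0
  y^{k+1} = 1.4 + 0.2*7.0 = 2.8
Dual objective at y_2 = 2.8: reduced costs (0.8, 3.6), box minimizer x = (0.0, 0.0)
g(y_2) = b*y + (c1 - a1*y)*x1 + (c2 - a2*y)*x2 = 7*2.8 + 0.8*0.0 + 3.6*0.0 = 19.6 + 0.0 + 0.0 = 19.6


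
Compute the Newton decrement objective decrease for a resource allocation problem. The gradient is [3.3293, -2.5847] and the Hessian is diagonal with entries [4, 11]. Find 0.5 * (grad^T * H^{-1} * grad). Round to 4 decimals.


Step 1: H is diagonal, so H^(-1) * g = [0.8323, -0.235].
Step 2: g^T H^(-1) g = sum_i g_i^2 / H_ii
  = (3.3293)^2/4 + (-2.5847)^2/11
  = 2.7711 + 0.6073 = 3.3784
Step 3: Objective decrease = 0.5 * g^T H^(-1) g = 1.6892


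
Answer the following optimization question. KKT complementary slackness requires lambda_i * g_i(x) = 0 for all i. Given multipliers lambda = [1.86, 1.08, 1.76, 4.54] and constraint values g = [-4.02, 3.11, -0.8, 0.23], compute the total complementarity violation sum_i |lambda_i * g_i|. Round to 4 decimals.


KKT complementary slackness check:
lambda_1 * g_1 = 1.86 * -4.02 = -7.4772
lambda_2 * g_2 = 1.08 * 3.11 = 3.3588
lambda_3 * g_3 = 1.76 * -0.8 = -1.408
lambda_4 * g_4 = 4.54 * 0.23 = 1.0442
Total violation = 7.4772 + 3.3588 + 1.408 + 1.0442 = 13.2882


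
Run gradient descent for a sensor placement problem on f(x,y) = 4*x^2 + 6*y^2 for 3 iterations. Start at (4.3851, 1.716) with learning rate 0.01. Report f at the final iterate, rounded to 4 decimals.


Gradient descent on f(x,y) = 4*x^2 + 6*y^2.
Starting point: (4.3851, 1.716), alpha = 0.01
Step 1: grad_x = 2*4*4.3851 = 35.0808, grad_y = 2*6*1.716 = 20.592
  x_1 = 4.3851 - 0.01*35.0808 = 4.0343
  y_1 = 1.716 - 0.01*20.592 = 1.5101
Step 2: grad_x = 2*4*4.0343 = 32.2743, grad_y = 2*6*1.5101 = 18.121
  x_2 = 4.0343 - 0.01*32.2743 = 3.7115
  y_2 = 1.5101 - 0.01*18.121 = 1.3289
Step 3: grad_x = 2*4*3.7115 = 29.6924, grad_y = 2*6*1.3289 = 15.9464
  x_3 = 3.7115 - 0.01*29.6924 = 3.4146
  y_3 = 1.3289 - 0.01*15.9464 = 1.1694
f(3.4146, 1.1694) = 4*3.4146^2 + 6*1.1694^2 = 54.8437


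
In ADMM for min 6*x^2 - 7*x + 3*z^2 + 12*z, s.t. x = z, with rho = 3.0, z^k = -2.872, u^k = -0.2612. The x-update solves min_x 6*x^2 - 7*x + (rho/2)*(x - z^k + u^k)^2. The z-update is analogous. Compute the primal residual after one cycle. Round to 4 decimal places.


ADMM iteration with rho = 3.0, z^k = -2.872, u^k = -0.2612
Step 1: x-update.
Minimize 6*x^2 - 7*x + (3.0/2)*(x + 2.872 - 0.2612)^2
FOC: (2*6 + 3.0)*x = 7 + 3.0*(-2.872 + 0.2612)
x^{k+1} = -0.0555
Step 2: z-update.
Minimize 3*z^2 + 12*z + (3.0/2)*(-0.0555 - z - 0.2612)^2
FOC: (2*3 + 3.0)*z = -12 + 3.0*(-0.0555 - 0.2612)
z^{k+1} = -1.4389
Step 3: u-update.
u^{k+1} = -0.2612 - 0.0555 + 1.4389 = 1.1222
Step 4: Primal residual = |-0.0555 + 1.4389| = 1.3834


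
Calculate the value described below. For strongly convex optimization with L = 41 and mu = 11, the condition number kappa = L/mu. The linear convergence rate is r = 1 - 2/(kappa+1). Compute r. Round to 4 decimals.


Step 1: Compute the condition number.
kappa = L/mu = 41/11 = 3.7273
Step 2: Compute the convergence rate.
r = 1 - 2/(kappa + 1) = 1 - 2*mu/(L + mu) = (L - mu)/(L + mu) = 30/52 = 0.5769


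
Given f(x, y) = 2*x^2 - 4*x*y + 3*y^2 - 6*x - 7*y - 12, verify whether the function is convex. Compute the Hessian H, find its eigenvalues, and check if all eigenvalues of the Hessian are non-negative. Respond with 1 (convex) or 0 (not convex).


The Hessian of f(x,y) = 2*x^2 - 4*x*y + 3*y^2 - 6*x - 7*y - 12 is:
H = [[4, -4], [-4, 6]]
Trace = 4 + 6 = 10
Determinant = 4*6 - (-4)^2 = 8
Discriminant = (10)^2 - 4*8 = 68.0
Eigenvalues: lambda_1 = 0.8769, lambda_2 = 9.1231
The function is convex.

1


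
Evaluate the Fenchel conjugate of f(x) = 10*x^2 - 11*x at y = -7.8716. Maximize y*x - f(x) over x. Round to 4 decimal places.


f*(y) = sup_x {y*x - a*x^2 - b*x} = sup_x {(y-b)*x - a*x^2}
FOC: (y - b) - 2a*x = 0 => x* = (y - b)/(2a)
x* = (-7.8716 + 11)/(2*10) = 0.1564
f*(-7.8716) = (y-b)^2/(4a) = (-7.8716 + 11)^2/(4*10)
= 9.7869/40 = 0.2447


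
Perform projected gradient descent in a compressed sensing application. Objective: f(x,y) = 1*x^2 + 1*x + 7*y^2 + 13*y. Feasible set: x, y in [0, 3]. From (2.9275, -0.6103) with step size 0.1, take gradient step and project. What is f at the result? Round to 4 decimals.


Step 1: Compute gradient at (2.9275, -0.6103).
grad_x = 2*1*2.9275 + 1 = 6.855
grad_y = 2*7*-0.6103 + 13 = 4.4558
Step 2: Gradient step.
x_raw = 2.9275 - 0.1*6.855 = 2.242
y_raw = -0.6103 - 0.1*4.4558 = -1.0559
Step 3: Project onto [0, 3].
x_proj = clip(2.242) = 2.242
y_proj = clip(-1.0559) = 0.0
Step 4: Evaluate f.
f(2.242, 0.0) = 7.2686


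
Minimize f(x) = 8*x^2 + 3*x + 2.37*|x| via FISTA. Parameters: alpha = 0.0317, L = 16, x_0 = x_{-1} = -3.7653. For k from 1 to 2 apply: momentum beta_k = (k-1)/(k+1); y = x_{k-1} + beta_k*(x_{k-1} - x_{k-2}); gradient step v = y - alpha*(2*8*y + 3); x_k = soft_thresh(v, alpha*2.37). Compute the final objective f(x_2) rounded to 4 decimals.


FISTA on f(x) = 8*x^2 + 3*x + 2.37*|x|
L = 16, alpha = 0.0317
Iteration 1: beta = 0.0, y = -3.7653 + 0.0*(-3.7653 + 3.7653) = -3.7653
  grad(y) = -57.2448, v = y - alpha*grad = -1.9506
  prox(v) = soft_thresh(-1.9506, 0.0751) = -1.8755
Iteration 2: beta = 0.3333, y = -1.8755 + 0.3333*(-1.8755 + 3.7653) = -1.2456
  grad(y) = -16.9293, v = y - alpha*grad = -0.7089
  prox(v) = soft_thresh(-0.7089, 0.0751) = -0.6338
f(x_2) = 8*(-0.6338)^2 + 3*(-0.6338) + 2.37*|-0.6338| = 2.8143


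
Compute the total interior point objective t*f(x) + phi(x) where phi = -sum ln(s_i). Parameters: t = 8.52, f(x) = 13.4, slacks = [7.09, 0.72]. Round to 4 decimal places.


Step 1: Compute log-barrier.
ln values: [1.9587, -0.3285]
phi = -(1.9587 - 0.3285) = -1.6302
Step 2: Compute augmented objective.
t*f(x) = 8.52*13.4 = 114.168
Total = 114.168 - 1.6302 = 112.5378


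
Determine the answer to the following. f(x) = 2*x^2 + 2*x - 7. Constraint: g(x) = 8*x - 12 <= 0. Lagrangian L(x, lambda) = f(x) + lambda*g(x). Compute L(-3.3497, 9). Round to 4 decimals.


Step 1: Evaluate f(x).
f(-3.3497) = 2*(-3.3497)^2 + 2*(-3.3497) - 7 = 8.7416
Step 2: Evaluate g(x).
g(-3.3497) = 8*-3.3497 - 12 = -38.7976
Step 3: Compute Lagrangian.
L = 8.7416 + 9*-38.7976 = -340.4368


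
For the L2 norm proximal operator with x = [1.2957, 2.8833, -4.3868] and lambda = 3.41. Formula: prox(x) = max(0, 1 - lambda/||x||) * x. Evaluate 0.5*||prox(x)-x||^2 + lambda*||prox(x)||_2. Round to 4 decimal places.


Step 1: Compute ||x||.
||x|| = 5.4071
Step 2: Compute scaling factor.
scale = max(0, 1 - 3.41/5.4071) = 0.3693
Step 3: prox(x) = [0.4786, 1.0649, -1.6202]
||prox(x)|| = 1.9971
Step 4: Proximal objective.
0.5*||prox-x||^2 = 5.8141
lambda*||prox|| = 6.8101
Total = 12.624


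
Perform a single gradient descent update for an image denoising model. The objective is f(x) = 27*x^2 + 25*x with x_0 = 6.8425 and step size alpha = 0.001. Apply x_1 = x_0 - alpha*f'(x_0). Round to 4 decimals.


We compute the gradient at x_0 and apply the update.
f'(x) = 54*x + 25
f'(6.8425) = 54*6.8425 + 25 = 394.495
x_1 = 6.8425 - 0.001*394.495 = 6.448


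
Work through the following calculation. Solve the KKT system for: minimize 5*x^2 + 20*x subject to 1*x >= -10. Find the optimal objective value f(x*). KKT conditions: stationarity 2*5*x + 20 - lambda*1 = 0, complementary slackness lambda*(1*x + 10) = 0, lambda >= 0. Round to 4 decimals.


Step 1: Try lambda = 0 (constraint inactive).
Stationarity: 2*5*x + 20 = 0
x* = -20/(2*5) = -2.0
Check constraint: 1*-2.0 = -2.0 >= -10 -- satisfied.
Step 2: Compute optimal value.
f(x*) = 5*(-2.0)^2 + 20*(-2.0) = -20.0


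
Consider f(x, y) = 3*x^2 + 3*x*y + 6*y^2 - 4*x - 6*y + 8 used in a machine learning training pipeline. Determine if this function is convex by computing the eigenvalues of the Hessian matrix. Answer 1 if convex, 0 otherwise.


The Hessian of f(x,y) = 3*x^2 + 3*x*y + 6*y^2 - 4*x - 6*y + 8 is:
H = [[6, 3], [3, 12]]
Trace = 6 + 12 = 18
Determinant = 6*12 - (3)^2 = 63
Discriminant = (18)^2 - 4*63 = 72.0
Eigenvalues: lambda_1 = 4.7574, lambda_2 = 13.2426
The function is convex.

1


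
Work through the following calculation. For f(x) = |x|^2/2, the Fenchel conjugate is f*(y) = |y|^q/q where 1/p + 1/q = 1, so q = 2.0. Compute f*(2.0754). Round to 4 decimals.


The conjugate exponent q satisfies 1/p + 1/q = 1.
p = 2, so q = 2/(2 - 1) = 2.0
|y|^q = 2.0754^2.0 = 4.3073
f*(2.0754) = 4.3073 / 2.0 = 2.1536


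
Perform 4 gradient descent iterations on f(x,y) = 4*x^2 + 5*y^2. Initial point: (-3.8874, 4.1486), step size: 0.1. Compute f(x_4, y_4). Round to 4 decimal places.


Gradient descent on f(x,y) = 4*x^2 + 5*y^2.
Starting point: (-3.8874, 4.1486), alpha = 0.1
Step 1: grad_x = 2*4*-3.8874 = -31.0992, grad_y = 2*5*4.1486 = 41.486
  x_1 = -3.8874 - 0.1*-31.0992 = -0.7775
  y_1 = 4.1486 - 0.1*41.486 = -0.0
Step 2: grad_x = 2*4*-0.7775 = -6.2198, grad_y = 2*5*-0.0 = -0.0
  x_2 = -0.7775 - 0.1*-6.2198 = -0.1555
  y_2 = -0.0 - 0.1*-0.0 = 0.0
Step 3: grad_x = 2*4*-0.1555 = -1.244, grad_y = 2*5*0.0 = 0.0
  x_3 = -0.1555 - 0.1*-1.244 = -0.0311
  y_3 = 0.0 - 0.1*0.0 = 0.0
Step 4: grad_x = 2*4*-0.0311 = -0.2488, grad_y = 2*5*0.0 = 0.0
  x_4 = -0.0311 - 0.1*-0.2488 = -0.0062
  y_4 = 0.0 - 0.1*0.0 = 0.0
f(-0.0062, 0.0) = 4*(-0.0062)^2 + 5*0.0^2 = 0.0002


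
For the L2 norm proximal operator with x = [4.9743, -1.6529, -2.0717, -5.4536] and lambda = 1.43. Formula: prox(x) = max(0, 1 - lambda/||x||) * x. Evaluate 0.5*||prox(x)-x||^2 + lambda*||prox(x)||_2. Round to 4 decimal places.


Step 1: Compute ||x||.
||x|| = 7.8428
Step 2: Compute scaling factor.
scale = max(0, 1 - 1.43/7.8428) = 0.8177
Step 3: prox(x) = [4.0673, -1.3515, -1.694, -4.4592]
||prox(x)|| = 6.4128
Step 4: Proximal objective.
0.5*||prox-x||^2 = 1.0225
lambda*||prox|| = 9.1703
Total = 10.1927


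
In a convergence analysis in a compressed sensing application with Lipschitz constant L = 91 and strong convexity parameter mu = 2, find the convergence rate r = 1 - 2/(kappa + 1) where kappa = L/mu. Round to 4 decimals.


Step 1: Compute the condition number.
kappa = L/mu = 91/2 = 45.5
Step 2: Compute the convergence rate.
r = 1 - 2/(kappa + 1) = 1 - 2*mu/(L + mu) = (L - mu)/(L + mu) = 89/93 = 0.957


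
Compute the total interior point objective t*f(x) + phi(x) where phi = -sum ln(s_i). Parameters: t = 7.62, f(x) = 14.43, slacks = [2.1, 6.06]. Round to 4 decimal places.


Step 1: Compute log-barrier.
ln values: [0.7419, 1.8017]
phi = -(0.7419 + 1.8017) = -2.5436
Step 2: Compute augmented objective.
t*f(x) = 7.62*14.43 = 109.9566
Total = 109.9566 - 2.5436 = 107.413


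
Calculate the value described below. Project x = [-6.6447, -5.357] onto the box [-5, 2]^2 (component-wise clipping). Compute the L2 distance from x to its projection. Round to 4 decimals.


Project each component onto [-5, 2].
clip(-6.6447) = -5.0, clip(-5.357) = -5.0
Projection = [-5.0, -5.0]
Squared diffs: [2.705, 0.1274]
Distance = sqrt(2.8324) = 1.683


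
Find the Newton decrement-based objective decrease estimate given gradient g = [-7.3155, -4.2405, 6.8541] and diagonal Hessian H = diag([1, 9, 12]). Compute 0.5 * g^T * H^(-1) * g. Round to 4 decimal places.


Step 1: H is diagonal, so H^(-1) * g = [-7.3155, -0.4712, 0.5712].
Step 2: g^T H^(-1) g = sum_i g_i^2 / H_ii
  = (-7.3155)^2/1 + (-4.2405)^2/9 + (6.8541)^2/12
  = 53.5165 + 1.998 + 3.9149 = 59.4294
Step 3: Objective decrease = 0.5 * g^T H^(-1) g = 29.7147


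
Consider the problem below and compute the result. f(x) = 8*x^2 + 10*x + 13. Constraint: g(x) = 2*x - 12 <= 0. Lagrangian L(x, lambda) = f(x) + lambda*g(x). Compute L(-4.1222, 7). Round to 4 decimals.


Step 1: Evaluate f(x).
f(-4.1222) = 8*(-4.1222)^2 + 10*(-4.1222) + 13 = 107.7183
Step 2: Evaluate g(x).
g(-4.1222) = 2*-4.1222 - 12 = -20.2444
Step 3: Compute Lagrangian.
L = 107.7183 + 7*-20.2444 = -33.9925


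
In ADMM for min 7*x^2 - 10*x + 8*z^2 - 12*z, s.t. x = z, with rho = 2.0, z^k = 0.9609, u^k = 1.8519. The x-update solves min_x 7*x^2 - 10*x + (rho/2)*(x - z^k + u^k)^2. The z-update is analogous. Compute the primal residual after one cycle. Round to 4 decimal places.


ADMM iteration with rho = 2.0, z^k = 0.9609, u^k = 1.8519
Step 1: x-update.
Minimize 7*x^2 - 10*x + (2.0/2)*(x - 0.9609 + 1.8519)^2
FOC: (2*7 + 2.0)*x = 10 + 2.0*(0.9609 - 1.8519)
x^{k+1} = 0.5136
Step 2: z-update.
Minimize 8*z^2 - 12*z + (2.0/2)*(0.5136 - z + 1.8519)^2
FOC: (2*8 + 2.0)*z = 12 + 2.0*(0.5136 + 1.8519)
z^{k+1} = 0.9295
Step 3: u-update.
u^{k+1} = 1.8519 + 0.5136 - 0.9295 = 1.436
Step 4: Primal residual = |0.5136 - 0.9295| = 0.4159


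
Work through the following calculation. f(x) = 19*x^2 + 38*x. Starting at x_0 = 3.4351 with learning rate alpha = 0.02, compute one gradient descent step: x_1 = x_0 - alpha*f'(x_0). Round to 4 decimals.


We compute the gradient at x_0 and apply the update.
f'(x) = 38*x + 38
f'(3.4351) = 38*3.4351 + 38 = 168.5338
x_1 = 3.4351 - 0.02*168.5338 = 0.0644


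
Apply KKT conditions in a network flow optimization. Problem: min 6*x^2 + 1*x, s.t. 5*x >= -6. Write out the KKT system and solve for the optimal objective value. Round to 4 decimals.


Step 1: Try lambda = 0 (constraint inactive).
Stationarity: 2*6*x + 1 = 0
x* = -1/(2*6) = -1/12 = -0.0833 (rounded; the exact value -1/12 is used below)
Check constraint: 5*-0.0833 = -0.4165 >= -6 -- satisfied.
Step 2: Compute optimal value.
f(x*) = 6*(-1/12)^2 + 1*(-1/12) = -0.0417


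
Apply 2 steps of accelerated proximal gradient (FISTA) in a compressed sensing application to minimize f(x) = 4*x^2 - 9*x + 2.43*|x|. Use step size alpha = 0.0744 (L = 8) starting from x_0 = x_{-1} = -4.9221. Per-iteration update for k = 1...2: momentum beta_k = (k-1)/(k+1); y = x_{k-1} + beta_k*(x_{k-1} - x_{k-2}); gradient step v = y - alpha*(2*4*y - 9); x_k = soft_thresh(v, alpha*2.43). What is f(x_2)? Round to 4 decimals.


FISTA on f(x) = 4*x^2 - 9*x + 2.43*|x|
L = 8, alpha = 0.0744
Iteration 1: beta = 0.0, y = -4.9221 + 0.0*(-4.9221 + 4.9221) = -4.9221
  grad(y) = -48.3768, v = y - alpha*grad = -1.3229
  prox(v) = soft_thresh(-1.3229, 0.1808) = -1.1421
Iteration 2: beta = 0.3333, y = -1.1421 + 0.3333*(-1.1421 + 4.9221) = 0.1179
  grad(y) = -8.0565, v = y - alpha*grad = 0.7173
  prox(v) = soft_thresh(0.7173, 0.1808) = 0.5365
f(x_2) = 4*0.5365^2 - 9*0.5365 + 2.43*|0.5365| = -2.3736


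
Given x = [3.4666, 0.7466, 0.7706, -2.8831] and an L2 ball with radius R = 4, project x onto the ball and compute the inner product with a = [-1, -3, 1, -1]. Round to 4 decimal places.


Step 1: Compute ||x|| (intermediates to 6 decimals).
||x|| = sqrt(3.4666^2 + 0.7466^2 + 0.7706^2 + (-2.8831)^2) = 4.63474
Step 2: Project.
Since ||x|| > R, scale = R/||x|| = 4/4.63474 = 0.863047, proj(x) = scale * x
proj(x) = [2.991839, 0.644351, 0.665064, -2.488251]
Step 3: Dot product.
a^T * proj(x) = -1*2.991839 - 3*0.644351 + 1*0.665064 - 1*(-2.488251) = -1.7716


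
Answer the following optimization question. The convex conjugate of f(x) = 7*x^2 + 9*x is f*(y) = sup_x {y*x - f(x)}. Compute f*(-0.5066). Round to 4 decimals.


f*(y) = sup_x {y*x - a*x^2 - b*x} = sup_x {(y-b)*x - a*x^2}
FOC: (y - b) - 2a*x = 0 => x* = (y - b)/(2a)
x* = (-0.5066 - 9)/(2*7) = -0.679
f*(-0.5066) = (y-b)^2/(4a) = (-0.5066 - 9)^2/(4*7)
= 90.3754/28 = 3.2277


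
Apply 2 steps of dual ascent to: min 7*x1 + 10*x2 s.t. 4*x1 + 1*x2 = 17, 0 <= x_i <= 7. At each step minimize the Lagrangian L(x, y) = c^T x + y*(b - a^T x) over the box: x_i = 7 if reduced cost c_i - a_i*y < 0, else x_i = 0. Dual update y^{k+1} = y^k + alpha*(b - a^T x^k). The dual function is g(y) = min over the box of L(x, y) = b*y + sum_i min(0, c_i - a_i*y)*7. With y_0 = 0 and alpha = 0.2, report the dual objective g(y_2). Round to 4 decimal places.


Dual ascent for LP: min 7*x1 + 10*x2, 4*x1 + 1*x2 = 17, 0 <= x_i <= 7
Step 1: y^k = 0.0, reduced costs: (7.0, 10.0)
  x^k = (0.0, 0.0), subgradient = b - a^T x = 17.0
  y^{k+1} = 0.0 + 0.2*17.0 = 3.4
Step 2: y^k = 3.4, reduced costs: (-6.6, 6.6)
  x^k = (7.0, 0.0), subgradient = b - a^T x = -11.0
  y^{k+1} = 3.4 + 0.2*-11.0 = 1.2
Dual objective at y_2 = 1.2: reduced costs (2.2, 8.8), box minimizer x = (0.0, 0.0)
g(y_2) = b*y + (c1 - a1*y)*x1 + (c2 - a2*y)*x2 = 17*1.2 + 2.2*0.0 + 8.8*0.0 = 20.4 + 0.0 + 0.0 = 20.4


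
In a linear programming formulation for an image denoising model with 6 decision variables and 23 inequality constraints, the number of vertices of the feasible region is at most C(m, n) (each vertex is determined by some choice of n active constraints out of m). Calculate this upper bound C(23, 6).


Each vertex corresponds to some choice of n active constraints out of m, so the number of vertices is at most C(m, n) = m! / (n!(m-n)!).
m = 23, n = 6
Numerator: 23 * 22 * 21 * 20 * 19 * 18
Denominator: 6! = 720
C(23, 6) = 100947


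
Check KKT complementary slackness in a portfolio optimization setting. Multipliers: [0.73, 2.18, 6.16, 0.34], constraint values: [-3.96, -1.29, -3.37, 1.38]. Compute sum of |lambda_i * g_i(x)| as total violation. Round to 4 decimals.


KKT complementary slackness check:
lambda_1 * g_1 = 0.73 * -3.96 = -2.8908
lambda_2 * g_2 = 2.18 * -1.29 = -2.8122
lambda_3 * g_3 = 6.16 * -3.37 = -20.7592
lambda_4 * g_4 = 0.34 * 1.38 = 0.4692
Total violation = 2.8908 + 2.8122 + 20.7592 + 0.4692 = 26.9314


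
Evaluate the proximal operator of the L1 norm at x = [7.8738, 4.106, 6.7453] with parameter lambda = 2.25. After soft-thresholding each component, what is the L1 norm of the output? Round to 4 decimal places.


Soft-thresholding with lambda = 2.25:
prox(7.8738) = sign(7.8738)*max(|7.8738| - 2.25, 0) = 5.6238
prox(4.106) = sign(4.106)*max(|4.106| - 2.25, 0) = 1.856
prox(6.7453) = sign(6.7453)*max(|6.7453| - 2.25, 0) = 4.4953
prox(x) = [5.6238, 1.856, 4.4953]
||prox(x)||_1 = 5.6238 + 1.856 + 4.4953 = 11.9751


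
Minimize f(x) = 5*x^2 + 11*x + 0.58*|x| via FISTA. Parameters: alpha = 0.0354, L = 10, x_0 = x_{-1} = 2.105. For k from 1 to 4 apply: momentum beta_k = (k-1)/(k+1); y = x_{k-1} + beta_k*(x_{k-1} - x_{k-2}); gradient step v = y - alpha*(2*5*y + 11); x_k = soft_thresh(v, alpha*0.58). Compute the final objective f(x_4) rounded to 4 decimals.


FISTA on f(x) = 5*x^2 + 11*x + 0.58*|x|
L = 10, alpha = 0.0354
Iteration 1: beta = 0.0, y = 2.105 + 0.0*(2.105 - 2.105) = 2.105
  grad(y) = 32.05, v = y - alpha*grad = 0.9704
  prox(v) = soft_thresh(0.9704, 0.0205) = 0.9499
Iteration 2: beta = 0.3333, y = 0.9499 + 0.3333*(0.9499 - 2.105) = 0.5649
  grad(y) = 16.6486, v = y - alpha*grad = -0.0245
  prox(v) = soft_thresh(-0.0245, 0.0205) = -0.004
Iteration 3: beta = 0.5, y = -0.004 + 0.5*(-0.004 - 0.9499) = -0.4809
  grad(y) = 6.191, v = y - alpha*grad = -0.7001
  prox(v) = soft_thresh(-0.7001, 0.0205) = -0.6795
Iteration 4: beta = 0.6, y = -0.6795 + 0.6*(-0.6795 + 0.004) = -1.0849
  grad(y) = 0.1513, v = y - alpha*grad = -1.0902
  prox(v) = soft_thresh(-1.0902, 0.0205) = -1.0697
f(x_4) = 5*(-1.0697)^2 + 11*(-1.0697) + 0.58*|-1.0697| = -5.425


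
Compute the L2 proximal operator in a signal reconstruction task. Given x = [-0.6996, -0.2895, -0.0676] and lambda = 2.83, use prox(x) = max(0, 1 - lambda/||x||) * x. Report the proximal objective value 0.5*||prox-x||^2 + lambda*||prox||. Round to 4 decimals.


Step 1: Compute ||x||.
||x|| = 0.7601
Step 2: Compute scaling factor.
scale = max(0, 1 - 2.83/0.7601) = 0.0
Step 3: prox(x) = [-0.0, -0.0, -0.0]
||prox(x)|| = 0.0
Step 4: Proximal objective.
0.5*||prox-x||^2 = 0.2889
lambda*||prox|| = 0.0
Total = 0.2889


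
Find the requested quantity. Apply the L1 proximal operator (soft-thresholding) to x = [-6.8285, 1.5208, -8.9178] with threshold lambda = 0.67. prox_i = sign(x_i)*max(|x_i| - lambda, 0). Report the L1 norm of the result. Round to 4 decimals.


Soft-thresholding with lambda = 0.67:
prox(-6.8285) = sign(-6.8285)*max(|-6.8285| - 0.67, 0) = -6.1585
prox(1.5208) = sign(1.5208)*max(|1.5208| - 0.67, 0) = 0.8508
prox(-8.9178) = sign(-8.9178)*max(|-8.9178| - 0.67, 0) = -8.2478
prox(x) = [-6.1585, 0.8508, -8.2478]
||prox(x)||_1 = 6.1585 + 0.8508 + 8.2478 = 15.2571


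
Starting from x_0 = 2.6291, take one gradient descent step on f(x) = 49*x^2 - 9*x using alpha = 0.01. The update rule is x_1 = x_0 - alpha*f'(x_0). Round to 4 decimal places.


We compute the gradient at x_0 and apply the update.
f'(x) = 98*x - 9
f'(2.6291) = 98*2.6291 - 9 = 248.6518
x_1 = 2.6291 - 0.01*248.6518 = 0.1426


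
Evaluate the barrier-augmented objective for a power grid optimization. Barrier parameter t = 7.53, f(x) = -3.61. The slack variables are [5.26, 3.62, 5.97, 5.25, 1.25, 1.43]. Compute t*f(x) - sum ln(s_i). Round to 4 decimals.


Step 1: Compute log-barrier.
ln values: [1.6601, 1.2865, 1.7867, 1.6582, 0.2231, 0.3577]
phi = -(1.6601 + 1.2865 + 1.7867 + 1.6582 + 0.2231 + 0.3577) = -6.9724
Step 2: Compute augmented objective.
t*f(x) = 7.53*-3.61 = -27.1833
Total = -27.1833 - 6.9724 = -34.1557


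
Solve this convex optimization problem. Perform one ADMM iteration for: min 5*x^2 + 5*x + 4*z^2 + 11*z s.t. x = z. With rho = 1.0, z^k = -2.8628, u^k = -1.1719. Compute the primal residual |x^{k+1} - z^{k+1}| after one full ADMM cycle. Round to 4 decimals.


ADMM iteration with rho = 1.0, z^k = -2.8628, u^k = -1.1719
Step 1: x-update.
Minimize 5*x^2 + 5*x + (1.0/2)*(x + 2.8628 - 1.1719)^2
FOC: (2*5 + 1.0)*x = -5 + 1.0*(-2.8628 + 1.1719)
x^{k+1} = -0.6083
Step 2: z-update.
Minimize 4*z^2 + 11*z + (1.0/2)*(-0.6083 - z - 1.1719)^2
FOC: (2*4 + 1.0)*z = -11 + 1.0*(-0.6083 - 1.1719)
z^{k+1} = -1.42
Step 3: u-update.
u^{k+1} = -1.1719 - 0.6083 + 1.42 = -0.3601
Step 4: Primal residual = |-0.6083 + 1.42| = 0.8118


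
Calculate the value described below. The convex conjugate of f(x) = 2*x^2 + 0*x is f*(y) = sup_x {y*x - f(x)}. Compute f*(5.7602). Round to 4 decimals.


f*(y) = sup_x {y*x - a*x^2 - b*x} = sup_x {(y-b)*x - a*x^2}
FOC: (y - b) - 2a*x = 0 => x* = (y - b)/(2a)
x* = (5.7602 - 0)/(2*2) = 1.4401
f*(5.7602) = (y-b)^2/(4a) = (5.7602 - 0)^2/(4*2)
= 33.1799/8 = 4.1475


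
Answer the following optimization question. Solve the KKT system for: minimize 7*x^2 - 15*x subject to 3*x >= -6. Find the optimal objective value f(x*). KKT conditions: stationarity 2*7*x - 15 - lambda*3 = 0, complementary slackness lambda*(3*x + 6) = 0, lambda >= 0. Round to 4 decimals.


Step 1: Try lambda = 0 (constraint inactive).
Stationarity: 2*7*x - 15 = 0
x* = 15/(2*7) = 15/14 = 1.0714 (rounded; the exact value 15/14 is used below)
Check constraint: 3*1.0714 = 3.2142 >= -6 -- satisfied.
Step 2: Compute optimal value.
f(x*) = 7*(15/14)^2 - 15*(15/14) = -8.0357


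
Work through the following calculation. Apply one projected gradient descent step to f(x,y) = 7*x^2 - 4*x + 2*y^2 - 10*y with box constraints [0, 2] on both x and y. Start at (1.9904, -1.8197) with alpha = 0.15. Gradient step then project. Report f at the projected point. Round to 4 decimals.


Step 1: Compute gradient at (1.9904, -1.8197).
grad_x = 2*7*1.9904 - 4 = 23.8656
grad_y = 2*2*-1.8197 - 10 = -17.2788
Step 2: Gradient step.
x_raw = 1.9904 - 0.15*23.8656 = -1.5894
y_raw = -1.8197 - 0.15*-17.2788 = 0.7721
Step 3: Project onto [0, 2].
x_proj = clip(-1.5894) = 0.0
y_proj = clip(0.7721) = 0.7721
Step 4: Evaluate f.
f(0.0, 0.7721) = -6.5289


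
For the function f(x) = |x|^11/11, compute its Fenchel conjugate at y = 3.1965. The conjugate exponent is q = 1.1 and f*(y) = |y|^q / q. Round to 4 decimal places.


The conjugate exponent q satisfies 1/p + 1/q = 1.
p = 11, so q = 11/(11 - 1) = 1.1
|y|^q = 3.1965^1.1 = 3.5904
f*(3.1965) = 3.5904 / 1.1 = 3.264
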